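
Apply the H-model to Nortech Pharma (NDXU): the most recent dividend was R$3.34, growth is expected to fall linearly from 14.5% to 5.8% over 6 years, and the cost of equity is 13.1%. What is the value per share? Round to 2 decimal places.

R$60.35

H-model: P₀ = D₀[(1+g_L) + H(g_S−g_L)]/(r−g_L), with H = 6/2 = 3.
P₀ = 3.34 × [(1+0.058) + 3×(0.145−0.058)] / (0.131−0.058)
   = 3.34 × 1.3190 / 0.073 = 60.3488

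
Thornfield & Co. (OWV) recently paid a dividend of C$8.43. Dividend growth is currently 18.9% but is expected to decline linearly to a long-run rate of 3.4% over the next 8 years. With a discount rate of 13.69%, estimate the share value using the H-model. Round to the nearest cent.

C$135.50

H-model: P₀ = D₀[(1+g_L) + H(g_S−g_L)]/(r−g_L), with H = 8/2 = 4.
P₀ = 8.43 × [(1+0.034) + 4×(0.189−0.034)] / (0.1369−0.034)
   = 8.43 × 1.6540 / 0.1029 = 135.5026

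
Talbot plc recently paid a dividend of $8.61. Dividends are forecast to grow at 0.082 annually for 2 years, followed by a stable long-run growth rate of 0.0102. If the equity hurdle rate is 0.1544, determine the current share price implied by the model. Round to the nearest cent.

Two-stage DDM. Project D₁…D_2 at 0.082, terminal growth 0.0102, discount at r = 0.1544.
D_1 = 9.3160
D_2 = 10.0799
Terminal value at t=2: TV = D_3/(r−g) = 10.1827/(0.1544−0.0102) = 70.6155
P₀ = 9.3160/(1+0.1544)^1 + 10.0799/(1+0.1544)^2 + 70.6155/(1+0.1544)^2 = 68.6231

$68.62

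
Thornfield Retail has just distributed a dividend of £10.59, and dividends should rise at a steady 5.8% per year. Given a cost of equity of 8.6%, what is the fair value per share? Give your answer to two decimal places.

£400.15

Gordon growth model: P₀ = D₁/(r − g). D₁ = 10.59 × (1 + 0.058) = 11.2042.
P₀ = 11.2042 / (0.086 − 0.058) = 11.2042 / 0.028 = 400.1507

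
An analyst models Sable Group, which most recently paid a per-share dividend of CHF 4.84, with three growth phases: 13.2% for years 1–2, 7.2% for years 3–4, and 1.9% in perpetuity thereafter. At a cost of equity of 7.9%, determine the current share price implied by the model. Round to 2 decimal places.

CHF 110.26

Three-stage DDM. Project D₁…D_4; terminal Gordon value at t=4 with g = 0.019; discount at r = 0.079.
D_1 = 5.4789
D_2 = 6.2021
D_3 = 6.6486
D_4 = 7.1273
TV_4 = 7.2628/(0.079−0.019) = 121.0461
P₀ = Σ Dₜ/(1+r)ᵗ + TV_4/(1+r)^4 = 110.2585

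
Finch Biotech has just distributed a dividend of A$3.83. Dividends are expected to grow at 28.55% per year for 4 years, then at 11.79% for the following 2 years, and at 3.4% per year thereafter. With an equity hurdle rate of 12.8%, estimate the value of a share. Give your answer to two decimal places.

Three-stage DDM. Project D₁…D_6; terminal Gordon value at t=6 with g = 0.034; discount at r = 0.128.
D_1 = 4.9235
D_2 = 6.3291
D_3 = 8.1361
D_4 = 10.4589
D_5 = 11.6920
D_6 = 13.0705
TV_6 = 13.5149/(0.128−0.034) = 143.7758
P₀ = Σ Dₜ/(1+r)ᵗ + TV_6/(1+r)^6 = 104.0116

A$104.01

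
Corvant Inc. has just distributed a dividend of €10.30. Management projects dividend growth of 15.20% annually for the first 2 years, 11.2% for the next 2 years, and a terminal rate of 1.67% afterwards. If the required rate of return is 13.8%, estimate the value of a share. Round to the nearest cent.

Three-stage DDM. Project D₁…D_4; terminal Gordon value at t=4 with g = 0.0167; discount at r = 0.138.
D_1 = 11.8656
D_2 = 13.6692
D_3 = 15.2001
D_4 = 16.9025
TV_4 = 17.1848/(0.138−0.0167) = 141.6719
P₀ = Σ Dₜ/(1+r)ᵗ + TV_4/(1+r)^4 = 125.8461

€125.85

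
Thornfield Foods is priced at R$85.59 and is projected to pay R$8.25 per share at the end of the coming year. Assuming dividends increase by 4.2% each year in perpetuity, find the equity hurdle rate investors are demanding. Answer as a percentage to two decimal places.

Rearranging the constant-growth DDM: r = D₁/P₀ + g.
r = 8.2500 / 85.59 + 0.042 = 0.09639 + 0.042 = 0.13839

13.84%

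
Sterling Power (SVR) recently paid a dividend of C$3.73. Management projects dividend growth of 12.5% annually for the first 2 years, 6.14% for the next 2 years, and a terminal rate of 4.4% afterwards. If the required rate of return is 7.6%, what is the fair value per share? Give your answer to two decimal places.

C$145.41

Three-stage DDM. Project D₁…D_4; terminal Gordon value at t=4 with g = 0.044; discount at r = 0.076.
D_1 = 4.1963
D_2 = 4.7208
D_3 = 5.0106
D_4 = 5.3183
TV_4 = 5.5523/(0.076−0.044) = 173.5092
P₀ = Σ Dₜ/(1+r)ᵗ + TV_4/(1+r)^4 = 145.4085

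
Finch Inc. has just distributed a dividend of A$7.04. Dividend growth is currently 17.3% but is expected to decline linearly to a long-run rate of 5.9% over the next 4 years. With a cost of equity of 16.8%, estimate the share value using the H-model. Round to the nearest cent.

H-model: P₀ = D₀[(1+g_L) + H(g_S−g_L)]/(r−g_L), with H = 4/2 = 2.
P₀ = 7.04 × [(1+0.059) + 2×(0.173−0.059)] / (0.168−0.059)
   = 7.04 × 1.2870 / 0.109 = 83.1237

A$83.12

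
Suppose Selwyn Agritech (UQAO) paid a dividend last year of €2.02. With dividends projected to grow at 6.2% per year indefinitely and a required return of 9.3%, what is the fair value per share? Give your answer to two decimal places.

€69.20

Gordon growth model: P₀ = D₁/(r − g). D₁ = 2.02 × (1 + 0.062) = 2.1452.
P₀ = 2.1452 / (0.093 − 0.062) = 2.1452 / 0.031 = 69.2013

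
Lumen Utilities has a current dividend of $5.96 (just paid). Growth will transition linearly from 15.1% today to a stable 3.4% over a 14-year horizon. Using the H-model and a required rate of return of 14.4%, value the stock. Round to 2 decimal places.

$100.40

H-model: P₀ = D₀[(1+g_L) + H(g_S−g_L)]/(r−g_L), with H = 14/2 = 7.
P₀ = 5.96 × [(1+0.034) + 7×(0.151−0.034)] / (0.144−0.034)
   = 5.96 × 1.8530 / 0.11 = 100.3989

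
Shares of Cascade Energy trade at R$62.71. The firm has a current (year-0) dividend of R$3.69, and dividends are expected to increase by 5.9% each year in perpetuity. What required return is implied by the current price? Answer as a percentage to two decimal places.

Rearranging the constant-growth DDM: r = D₁/P₀ + g.
D₁ = 3.69 × (1 + 0.059) = 3.9077.
r = 3.9077 / 62.71 + 0.059 = 0.06231 + 0.059 = 0.12131

12.13%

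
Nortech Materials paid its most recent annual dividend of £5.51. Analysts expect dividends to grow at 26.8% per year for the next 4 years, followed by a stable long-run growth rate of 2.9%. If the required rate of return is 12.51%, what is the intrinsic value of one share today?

£125.17

Two-stage DDM. Project D₁…D_4 at 0.268, terminal growth 0.029, discount at r = 0.1251.
D_1 = 6.9867
D_2 = 8.8591
D_3 = 11.2334
D_4 = 14.2439
Terminal value at t=4: TV = D_5/(r−g) = 14.6570/(0.1251−0.029) = 152.5178
P₀ = 6.9867/(1+0.1251)^1 + 8.8591/(1+0.1251)^2 + 11.2334/(1+0.1251)^3 + 14.2439/(1+0.1251)^4 + 152.5178/(1+0.1251)^4 = 125.1673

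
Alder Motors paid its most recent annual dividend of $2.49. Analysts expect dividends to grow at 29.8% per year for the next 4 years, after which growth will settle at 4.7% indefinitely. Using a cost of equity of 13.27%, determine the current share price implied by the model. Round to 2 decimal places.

Two-stage DDM. Project D₁…D_4 at 0.298, terminal growth 0.047, discount at r = 0.1327.
D_1 = 3.2320
D_2 = 4.1952
D_3 = 5.4453
D_4 = 7.0680
Terminal value at t=4: TV = D_5/(r−g) = 7.4002/(0.1327−0.047) = 86.3503
P₀ = 3.2320/(1+0.1327)^1 + 4.1952/(1+0.1327)^2 + 5.4453/(1+0.1327)^3 + 7.0680/(1+0.1327)^4 + 86.3503/(1+0.1327)^4 = 66.6210

$66.62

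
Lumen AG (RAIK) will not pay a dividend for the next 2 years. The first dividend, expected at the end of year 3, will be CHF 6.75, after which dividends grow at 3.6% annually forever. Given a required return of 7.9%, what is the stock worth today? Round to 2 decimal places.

Deferred-dividend DDM. At t=2 the remaining stream is a growing perpetuity with first payment D_3 = 6.75.
V_2 = D_3/(r−g) = 6.75/(0.079−0.036) = 156.9767
P₀ = V_2/(1+r)^2 = 156.9767/(1+0.079)^2 = 134.8318

CHF 134.83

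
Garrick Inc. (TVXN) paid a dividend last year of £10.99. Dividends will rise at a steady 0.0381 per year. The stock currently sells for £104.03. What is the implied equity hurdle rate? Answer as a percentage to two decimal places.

Rearranging the constant-growth DDM: r = D₁/P₀ + g.
D₁ = 10.99 × (1 + 0.0381) = 11.4087.
r = 11.4087 / 104.03 + 0.0381 = 0.10967 + 0.0381 = 0.14777

14.78%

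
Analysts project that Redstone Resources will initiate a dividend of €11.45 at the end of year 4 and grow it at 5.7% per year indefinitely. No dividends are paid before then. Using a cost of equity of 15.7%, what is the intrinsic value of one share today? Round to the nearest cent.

€73.93

Deferred-dividend DDM. At t=3 the remaining stream is a growing perpetuity with first payment D_4 = 11.45.
V_3 = D_4/(r−g) = 11.45/(0.157−0.057) = 114.5000
P₀ = V_3/(1+r)^3 = 114.5000/(1+0.157)^3 = 73.9274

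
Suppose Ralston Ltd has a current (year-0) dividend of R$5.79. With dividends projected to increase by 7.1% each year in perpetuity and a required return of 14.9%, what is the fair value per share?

Gordon growth model: P₀ = D₁/(r − g). D₁ = 5.79 × (1 + 0.071) = 6.2011.
P₀ = 6.2011 / (0.149 − 0.071) = 6.2011 / 0.078 = 79.5012

R$79.50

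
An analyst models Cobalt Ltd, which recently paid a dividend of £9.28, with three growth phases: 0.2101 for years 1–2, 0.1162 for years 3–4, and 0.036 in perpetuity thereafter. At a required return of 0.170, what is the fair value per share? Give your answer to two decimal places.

£107.88

Three-stage DDM. Project D₁…D_4; terminal Gordon value at t=4 with g = 0.036; discount at r = 0.17.
D_1 = 11.2297
D_2 = 13.5891
D_3 = 15.1681
D_4 = 16.9307
TV_4 = 17.5402/(0.17−0.036) = 130.8969
P₀ = Σ Dₜ/(1+r)ᵗ + TV_4/(1+r)^4 = 107.8838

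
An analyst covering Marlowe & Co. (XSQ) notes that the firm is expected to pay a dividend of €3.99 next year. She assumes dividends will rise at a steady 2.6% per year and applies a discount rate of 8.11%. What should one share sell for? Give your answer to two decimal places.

Gordon growth model: P₀ = D₁/(r − g), with D₁ = 3.99 given directly.
P₀ = 3.9900 / (0.0811 − 0.026) = 3.9900 / 0.0551 = 72.4138

€72.41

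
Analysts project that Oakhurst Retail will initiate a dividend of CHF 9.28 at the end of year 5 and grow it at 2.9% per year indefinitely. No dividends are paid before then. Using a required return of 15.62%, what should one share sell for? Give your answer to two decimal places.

CHF 40.83

Deferred-dividend DDM. At t=4 the remaining stream is a growing perpetuity with first payment D_5 = 9.28.
V_4 = D_5/(r−g) = 9.28/(0.1562−0.029) = 72.9560
P₀ = V_4/(1+r)^4 = 72.9560/(1+0.1562)^4 = 40.8253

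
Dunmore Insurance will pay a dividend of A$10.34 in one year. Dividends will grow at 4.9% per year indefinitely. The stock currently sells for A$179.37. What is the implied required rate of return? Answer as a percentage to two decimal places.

10.66%

Rearranging the constant-growth DDM: r = D₁/P₀ + g.
r = 10.3400 / 179.37 + 0.049 = 0.05765 + 0.049 = 0.10665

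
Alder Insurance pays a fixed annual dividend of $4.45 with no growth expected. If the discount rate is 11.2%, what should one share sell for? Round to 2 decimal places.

Zero-growth DDM (perpetuity): P₀ = D/r = 4.45 / 0.112 = 39.7321

$39.73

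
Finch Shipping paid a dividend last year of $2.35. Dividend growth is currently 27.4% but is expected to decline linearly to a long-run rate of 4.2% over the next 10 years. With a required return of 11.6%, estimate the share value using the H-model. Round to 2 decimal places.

H-model: P₀ = D₀[(1+g_L) + H(g_S−g_L)]/(r−g_L), with H = 10/2 = 5.
P₀ = 2.35 × [(1+0.042) + 5×(0.274−0.042)] / (0.116−0.042)
   = 2.35 × 2.2020 / 0.074 = 69.9284

$69.93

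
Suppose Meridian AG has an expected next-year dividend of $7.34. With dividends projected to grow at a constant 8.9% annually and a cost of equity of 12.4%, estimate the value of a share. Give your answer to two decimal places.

$209.71

Gordon growth model: P₀ = D₁/(r − g), with D₁ = 7.34 given directly.
P₀ = 7.3400 / (0.124 − 0.089) = 7.3400 / 0.035 = 209.7143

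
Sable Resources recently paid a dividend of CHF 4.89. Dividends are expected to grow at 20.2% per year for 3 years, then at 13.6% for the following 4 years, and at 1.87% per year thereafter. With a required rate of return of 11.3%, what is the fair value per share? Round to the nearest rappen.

CHF 115.29

Three-stage DDM. Project D₁…D_7; terminal Gordon value at t=7 with g = 0.0187; discount at r = 0.113.
D_1 = 5.8778
D_2 = 7.0651
D_3 = 8.4922
D_4 = 9.6472
D_5 = 10.9592
D_6 = 12.4497
D_7 = 14.1428
TV_7 = 14.4073/(0.113−0.0187) = 152.7813
P₀ = Σ Dₜ/(1+r)ᵗ + TV_7/(1+r)^7 = 115.2917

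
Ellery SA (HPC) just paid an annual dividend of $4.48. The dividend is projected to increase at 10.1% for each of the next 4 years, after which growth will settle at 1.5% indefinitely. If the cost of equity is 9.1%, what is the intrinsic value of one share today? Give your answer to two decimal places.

Two-stage DDM. Project D₁…D_4 at 0.101, terminal growth 0.015, discount at r = 0.091.
D_1 = 4.9325
D_2 = 5.4307
D_3 = 5.9792
D_4 = 6.5831
Terminal value at t=4: TV = D_5/(r−g) = 6.6818/(0.091−0.015) = 87.9184
P₀ = 4.9325/(1+0.091)^1 + 5.4307/(1+0.091)^2 + 5.9792/(1+0.091)^3 + 6.5831/(1+0.091)^4 + 87.9184/(1+0.091)^4 = 80.3900

$80.39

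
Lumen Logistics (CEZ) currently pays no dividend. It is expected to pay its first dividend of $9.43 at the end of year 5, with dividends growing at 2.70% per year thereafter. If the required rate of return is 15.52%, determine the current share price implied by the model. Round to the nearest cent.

$41.30

Deferred-dividend DDM. At t=4 the remaining stream is a growing perpetuity with first payment D_5 = 9.43.
V_4 = D_5/(r−g) = 9.43/(0.1552−0.027) = 73.5569
P₀ = V_4/(1+r)^4 = 73.5569/(1+0.1552)^4 = 41.3043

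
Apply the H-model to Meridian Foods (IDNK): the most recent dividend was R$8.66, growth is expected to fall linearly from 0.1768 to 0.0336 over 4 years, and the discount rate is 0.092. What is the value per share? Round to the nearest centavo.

R$195.74

H-model: P₀ = D₀[(1+g_L) + H(g_S−g_L)]/(r−g_L), with H = 4/2 = 2.
P₀ = 8.66 × [(1+0.0336) + 2×(0.1768−0.0336)] / (0.092−0.0336)
   = 8.66 × 1.3200 / 0.0584 = 195.7397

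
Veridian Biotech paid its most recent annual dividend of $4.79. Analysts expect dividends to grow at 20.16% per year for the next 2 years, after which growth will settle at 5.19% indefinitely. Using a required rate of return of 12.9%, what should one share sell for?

Two-stage DDM. Project D₁…D_2 at 0.2016, terminal growth 0.0519, discount at r = 0.129.
D_1 = 5.7557
D_2 = 6.9160
Terminal value at t=2: TV = D_3/(r−g) = 7.2749/(0.129−0.0519) = 94.3573
P₀ = 5.7557/(1+0.129)^1 + 6.9160/(1+0.129)^2 + 94.3573/(1+0.129)^2 = 84.5504

$84.55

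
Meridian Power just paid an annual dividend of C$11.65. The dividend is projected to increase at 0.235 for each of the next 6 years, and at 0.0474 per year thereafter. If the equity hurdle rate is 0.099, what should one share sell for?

Two-stage DDM. Project D₁…D_6 at 0.235, terminal growth 0.0474, discount at r = 0.099.
D_1 = 14.3877
D_2 = 17.7689
D_3 = 21.9446
D_4 = 27.1015
D_5 = 33.4704
D_6 = 41.3359
Terminal value at t=6: TV = D_7/(r−g) = 43.2952/(0.099−0.0474) = 839.0552
P₀ = 14.3877/(1+0.099)^1 + 17.7689/(1+0.099)^2 + 21.9446/(1+0.099)^3 + 27.1015/(1+0.099)^4 + 33.4704/(1+0.099)^5 + 41.3359/(1+0.099)^6 + 839.0552/(1+0.099)^6 = 583.4683

C$583.47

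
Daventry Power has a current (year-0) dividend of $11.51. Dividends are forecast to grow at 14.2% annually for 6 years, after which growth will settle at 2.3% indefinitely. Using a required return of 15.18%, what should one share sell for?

Two-stage DDM. Project D₁…D_6 at 0.142, terminal growth 0.023, discount at r = 0.1518.
D_1 = 13.1444
D_2 = 15.0109
D_3 = 17.1425
D_4 = 19.5767
D_5 = 22.3566
D_6 = 25.5312
Terminal value at t=6: TV = D_7/(r−g) = 26.1185/(0.1518−0.023) = 202.7831
P₀ = 13.1444/(1+0.1518)^1 + 15.0109/(1+0.1518)^2 + 17.1425/(1+0.1518)^3 + 19.5767/(1+0.1518)^4 + 22.3566/(1+0.1518)^5 + 25.5312/(1+0.1518)^6 + 202.7831/(1+0.1518)^6 = 153.8822

$153.88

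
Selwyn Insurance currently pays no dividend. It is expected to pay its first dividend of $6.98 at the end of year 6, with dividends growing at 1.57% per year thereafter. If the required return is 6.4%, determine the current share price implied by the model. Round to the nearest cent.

Deferred-dividend DDM. At t=5 the remaining stream is a growing perpetuity with first payment D_6 = 6.98.
V_5 = D_6/(r−g) = 6.98/(0.064−0.0157) = 144.5135
P₀ = V_5/(1+r)^5 = 144.5135/(1+0.064)^5 = 105.9742

$105.97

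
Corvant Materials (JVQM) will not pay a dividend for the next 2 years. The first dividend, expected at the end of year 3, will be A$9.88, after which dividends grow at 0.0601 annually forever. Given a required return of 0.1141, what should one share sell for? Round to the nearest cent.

Deferred-dividend DDM. At t=2 the remaining stream is a growing perpetuity with first payment D_3 = 9.88.
V_2 = D_3/(r−g) = 9.88/(0.1141−0.0601) = 182.9630
P₀ = V_2/(1+r)^2 = 182.9630/(1+0.1141)^2 = 147.4059

A$147.41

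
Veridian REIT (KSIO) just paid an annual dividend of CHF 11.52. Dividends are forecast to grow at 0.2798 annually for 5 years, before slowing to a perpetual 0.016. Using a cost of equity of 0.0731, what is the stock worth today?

CHF 595.33

Two-stage DDM. Project D₁…D_5 at 0.2798, terminal growth 0.016, discount at r = 0.0731.
D_1 = 14.7433
D_2 = 18.8685
D_3 = 24.1479
D_4 = 30.9044
D_5 = 39.5515
Terminal value at t=5: TV = D_6/(r−g) = 40.1843/(0.0731−0.016) = 703.7536
P₀ = 14.7433/(1+0.0731)^1 + 18.8685/(1+0.0731)^2 + 24.1479/(1+0.0731)^3 + 30.9044/(1+0.0731)^4 + 39.5515/(1+0.0731)^5 + 703.7536/(1+0.0731)^5 = 595.3269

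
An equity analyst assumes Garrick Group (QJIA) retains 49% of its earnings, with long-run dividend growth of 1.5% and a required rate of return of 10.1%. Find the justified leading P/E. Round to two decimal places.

5.93

Payout ratio b = 1 − 0.49 = 0.51.
Justified leading P/E = b/(r−g) = 0.51/(0.101−0.015) = 5.9302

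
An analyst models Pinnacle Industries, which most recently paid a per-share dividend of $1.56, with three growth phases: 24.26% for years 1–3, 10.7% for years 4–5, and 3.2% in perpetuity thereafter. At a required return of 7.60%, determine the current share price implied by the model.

Three-stage DDM. Project D₁…D_5; terminal Gordon value at t=5 with g = 0.032; discount at r = 0.076.
D_1 = 1.9385
D_2 = 2.4087
D_3 = 2.9931
D_4 = 3.3133
D_5 = 3.6679
TV_5 = 3.7852/(0.076−0.032) = 86.0282
P₀ = Σ Dₜ/(1+r)ᵗ + TV_5/(1+r)^5 = 70.9452

$70.95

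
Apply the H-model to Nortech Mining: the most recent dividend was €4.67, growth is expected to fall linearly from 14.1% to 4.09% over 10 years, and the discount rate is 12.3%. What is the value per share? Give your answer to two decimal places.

H-model: P₀ = D₀[(1+g_L) + H(g_S−g_L)]/(r−g_L), with H = 10/2 = 5.
P₀ = 4.67 × [(1+0.0409) + 5×(0.141−0.0409)] / (0.123−0.0409)
   = 4.67 × 1.5414 / 0.0821 = 87.6777

€87.68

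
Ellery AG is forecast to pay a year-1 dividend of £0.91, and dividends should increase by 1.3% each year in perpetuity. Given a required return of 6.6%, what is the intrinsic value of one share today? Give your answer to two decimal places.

Gordon growth model: P₀ = D₁/(r − g), with D₁ = 0.91 given directly.
P₀ = 0.9100 / (0.066 − 0.013) = 0.9100 / 0.053 = 17.1698

£17.17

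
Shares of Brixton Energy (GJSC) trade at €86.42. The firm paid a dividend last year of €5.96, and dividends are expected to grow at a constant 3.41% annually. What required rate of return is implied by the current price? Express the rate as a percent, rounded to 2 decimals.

10.54%

Rearranging the constant-growth DDM: r = D₁/P₀ + g.
D₁ = 5.96 × (1 + 0.0341) = 6.1632.
r = 6.1632 / 86.42 + 0.0341 = 0.07132 + 0.0341 = 0.10542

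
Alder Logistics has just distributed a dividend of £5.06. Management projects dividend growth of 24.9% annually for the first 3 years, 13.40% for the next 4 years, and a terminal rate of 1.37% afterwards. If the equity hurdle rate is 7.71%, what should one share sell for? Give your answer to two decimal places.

£211.51

Three-stage DDM. Project D₁…D_7; terminal Gordon value at t=7 with g = 0.0137; discount at r = 0.0771.
D_1 = 6.3199
D_2 = 7.8936
D_3 = 9.8591
D_4 = 11.1802
D_5 = 12.6784
D_6 = 14.3773
D_7 = 16.3038
TV_7 = 16.5272/(0.0771−0.0137) = 260.6815
P₀ = Σ Dₜ/(1+r)ᵗ + TV_7/(1+r)^7 = 211.5101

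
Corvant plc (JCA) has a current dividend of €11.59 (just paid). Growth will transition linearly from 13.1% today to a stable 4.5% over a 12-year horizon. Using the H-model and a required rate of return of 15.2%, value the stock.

€169.08

H-model: P₀ = D₀[(1+g_L) + H(g_S−g_L)]/(r−g_L), with H = 12/2 = 6.
P₀ = 11.59 × [(1+0.045) + 6×(0.131−0.045)] / (0.152−0.045)
   = 11.59 × 1.5610 / 0.107 = 169.0840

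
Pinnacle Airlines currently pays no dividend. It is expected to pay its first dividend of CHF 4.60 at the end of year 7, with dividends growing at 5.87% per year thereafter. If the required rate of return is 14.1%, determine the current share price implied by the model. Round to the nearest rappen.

CHF 25.33

Deferred-dividend DDM. At t=6 the remaining stream is a growing perpetuity with first payment D_7 = 4.60.
V_6 = D_7/(r−g) = 4.60/(0.141−0.0587) = 55.8931
P₀ = V_6/(1+r)^6 = 55.8931/(1+0.141)^6 = 25.3305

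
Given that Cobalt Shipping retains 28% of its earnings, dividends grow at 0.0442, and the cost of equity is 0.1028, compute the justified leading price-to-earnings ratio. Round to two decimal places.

Payout ratio b = 1 − 0.28 = 0.72.
Justified leading P/E = b/(r−g) = 0.72/(0.1028−0.0442) = 12.2867

12.29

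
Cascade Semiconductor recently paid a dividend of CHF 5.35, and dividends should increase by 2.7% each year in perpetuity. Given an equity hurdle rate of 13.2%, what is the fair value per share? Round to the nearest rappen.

CHF 52.33

Gordon growth model: P₀ = D₁/(r − g). D₁ = 5.35 × (1 + 0.027) = 5.4944.
P₀ = 5.4944 / (0.132 − 0.027) = 5.4944 / 0.105 = 52.3281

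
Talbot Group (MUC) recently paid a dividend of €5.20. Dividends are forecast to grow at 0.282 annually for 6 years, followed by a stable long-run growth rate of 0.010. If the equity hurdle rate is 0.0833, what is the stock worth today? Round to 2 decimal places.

Two-stage DDM. Project D₁…D_6 at 0.282, terminal growth 0.01, discount at r = 0.0833.
D_1 = 6.6664
D_2 = 8.5463
D_3 = 10.9564
D_4 = 14.0461
D_5 = 18.0071
D_6 = 23.0851
Terminal value at t=6: TV = D_7/(r−g) = 23.3159/(0.0833−0.01) = 318.0892
P₀ = 6.6664/(1+0.0833)^1 + 8.5463/(1+0.0833)^2 + 10.9564/(1+0.0833)^3 + 14.0461/(1+0.0833)^4 + 18.0071/(1+0.0833)^5 + 23.0851/(1+0.0833)^6 + 318.0892/(1+0.0833)^6 = 255.4213

€255.42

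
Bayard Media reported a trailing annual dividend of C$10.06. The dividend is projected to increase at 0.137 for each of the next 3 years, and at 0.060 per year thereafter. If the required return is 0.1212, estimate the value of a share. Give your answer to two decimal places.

C$212.75

Two-stage DDM. Project D₁…D_3 at 0.137, terminal growth 0.06, discount at r = 0.1212.
D_1 = 11.4382
D_2 = 13.0053
D_3 = 14.7870
Terminal value at t=3: TV = D_4/(r−g) = 15.6742/(0.1212−0.06) = 256.1143
P₀ = 11.4382/(1+0.1212)^1 + 13.0053/(1+0.1212)^2 + 14.7870/(1+0.1212)^3 + 256.1143/(1+0.1212)^3 = 212.7510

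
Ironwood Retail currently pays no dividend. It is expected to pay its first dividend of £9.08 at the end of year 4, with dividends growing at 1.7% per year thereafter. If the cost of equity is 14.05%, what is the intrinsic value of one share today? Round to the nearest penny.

£49.56

Deferred-dividend DDM. At t=3 the remaining stream is a growing perpetuity with first payment D_4 = 9.08.
V_3 = D_4/(r−g) = 9.08/(0.1405−0.017) = 73.5223
P₀ = V_3/(1+r)^3 = 73.5223/(1+0.1405)^3 = 49.5602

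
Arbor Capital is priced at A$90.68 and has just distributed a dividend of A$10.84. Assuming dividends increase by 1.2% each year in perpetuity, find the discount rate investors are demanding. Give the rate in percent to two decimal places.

Rearranging the constant-growth DDM: r = D₁/P₀ + g.
D₁ = 10.84 × (1 + 0.012) = 10.9701.
r = 10.9701 / 90.68 + 0.012 = 0.12098 + 0.012 = 0.13298

13.30%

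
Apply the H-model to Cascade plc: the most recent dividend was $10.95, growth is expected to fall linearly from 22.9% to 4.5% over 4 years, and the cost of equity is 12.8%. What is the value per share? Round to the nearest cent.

$186.41

H-model: P₀ = D₀[(1+g_L) + H(g_S−g_L)]/(r−g_L), with H = 4/2 = 2.
P₀ = 10.95 × [(1+0.045) + 2×(0.229−0.045)] / (0.128−0.045)
   = 10.95 × 1.4130 / 0.083 = 186.4139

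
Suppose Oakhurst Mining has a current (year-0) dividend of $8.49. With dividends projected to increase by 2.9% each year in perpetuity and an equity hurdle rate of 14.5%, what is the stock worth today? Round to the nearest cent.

Gordon growth model: P₀ = D₁/(r − g). D₁ = 8.49 × (1 + 0.029) = 8.7362.
P₀ = 8.7362 / (0.145 − 0.029) = 8.7362 / 0.116 = 75.3122

$75.31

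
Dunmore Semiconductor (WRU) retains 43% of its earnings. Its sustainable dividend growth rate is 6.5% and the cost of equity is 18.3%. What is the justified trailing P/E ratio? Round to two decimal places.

5.14

Payout ratio b = 1 − 0.43 = 0.57.
Justified trailing P/E = b(1+g)/(r−g) = 0.57×(1+0.065)/(0.183−0.065) = 5.1445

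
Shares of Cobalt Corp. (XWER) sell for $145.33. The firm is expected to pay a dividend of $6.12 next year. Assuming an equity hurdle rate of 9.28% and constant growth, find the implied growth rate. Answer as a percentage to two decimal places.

From P₀ = D₁/(r − g), the implied growth is g = r − D₁/P₀.
g = 0.0928 − 6.12/145.33 = 0.0928 − 0.04211 = 0.05069

5.07%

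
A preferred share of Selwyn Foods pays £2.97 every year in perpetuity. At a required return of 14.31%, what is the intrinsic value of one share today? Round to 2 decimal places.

Zero-growth DDM (perpetuity): P₀ = D/r = 2.97 / 0.1431 = 20.7547

£20.75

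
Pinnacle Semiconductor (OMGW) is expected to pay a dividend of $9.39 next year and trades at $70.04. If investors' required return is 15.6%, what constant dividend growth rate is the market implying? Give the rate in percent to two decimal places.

From P₀ = D₁/(r − g), the implied growth is g = r − D₁/P₀.
g = 0.156 − 9.39/70.04 = 0.156 − 0.13407 = 0.02193

2.19%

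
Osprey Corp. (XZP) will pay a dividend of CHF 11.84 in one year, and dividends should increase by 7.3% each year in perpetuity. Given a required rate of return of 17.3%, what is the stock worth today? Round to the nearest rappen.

CHF 118.40

Gordon growth model: P₀ = D₁/(r − g), with D₁ = 11.84 given directly.
P₀ = 11.8400 / (0.173 − 0.073) = 11.8400 / 0.1 = 118.4000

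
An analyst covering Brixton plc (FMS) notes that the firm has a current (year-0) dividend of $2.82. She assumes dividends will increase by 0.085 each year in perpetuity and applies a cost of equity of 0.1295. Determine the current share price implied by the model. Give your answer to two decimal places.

$68.76

Gordon growth model: P₀ = D₁/(r − g). D₁ = 2.82 × (1 + 0.085) = 3.0597.
P₀ = 3.0597 / (0.1295 − 0.085) = 3.0597 / 0.0445 = 68.7573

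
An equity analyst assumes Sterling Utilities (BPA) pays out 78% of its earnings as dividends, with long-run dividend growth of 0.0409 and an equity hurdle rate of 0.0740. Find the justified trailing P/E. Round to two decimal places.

Justified trailing P/E = b(1+g)/(r−g) = 0.78×(1+0.0409)/(0.074−0.0409) = 24.5288

24.53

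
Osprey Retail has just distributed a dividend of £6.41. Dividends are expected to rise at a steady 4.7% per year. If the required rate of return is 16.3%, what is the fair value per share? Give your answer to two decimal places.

Gordon growth model: P₀ = D₁/(r − g). D₁ = 6.41 × (1 + 0.047) = 6.7113.
P₀ = 6.7113 / (0.163 − 0.047) = 6.7113 / 0.116 = 57.8558

£57.86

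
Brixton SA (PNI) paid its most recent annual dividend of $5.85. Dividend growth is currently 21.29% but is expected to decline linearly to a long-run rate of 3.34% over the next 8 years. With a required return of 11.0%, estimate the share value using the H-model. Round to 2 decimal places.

H-model: P₀ = D₀[(1+g_L) + H(g_S−g_L)]/(r−g_L), with H = 8/2 = 4.
P₀ = 5.85 × [(1+0.0334) + 4×(0.2129−0.0334)] / (0.11−0.0334)
   = 5.85 × 1.7514 / 0.0766 = 133.7557

$133.76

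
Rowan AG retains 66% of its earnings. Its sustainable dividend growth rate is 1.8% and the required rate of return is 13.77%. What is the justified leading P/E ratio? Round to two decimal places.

2.84

Payout ratio b = 1 − 0.66 = 0.34.
Justified leading P/E = b/(r−g) = 0.34/(0.1377−0.018) = 2.8404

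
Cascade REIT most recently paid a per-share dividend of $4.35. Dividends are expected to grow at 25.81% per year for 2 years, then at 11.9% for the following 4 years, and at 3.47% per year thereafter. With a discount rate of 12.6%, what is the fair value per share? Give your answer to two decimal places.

Three-stage DDM. Project D₁…D_6; terminal Gordon value at t=6 with g = 0.0347; discount at r = 0.126.
D_1 = 5.4727
D_2 = 6.8852
D_3 = 7.7046
D_4 = 8.6214
D_5 = 9.6474
D_6 = 10.7954
TV_6 = 11.1700/(0.126−0.0347) = 122.3443
P₀ = Σ Dₜ/(1+r)ᵗ + TV_6/(1+r)^6 = 91.7054

$91.71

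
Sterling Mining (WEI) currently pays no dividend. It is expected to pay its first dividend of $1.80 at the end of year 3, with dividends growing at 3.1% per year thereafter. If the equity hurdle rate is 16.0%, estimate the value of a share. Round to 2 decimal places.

$10.37

Deferred-dividend DDM. At t=2 the remaining stream is a growing perpetuity with first payment D_3 = 1.80.
V_2 = D_3/(r−g) = 1.80/(0.16−0.031) = 13.9535
P₀ = V_2/(1+r)^2 = 13.9535/(1+0.16)^2 = 10.3697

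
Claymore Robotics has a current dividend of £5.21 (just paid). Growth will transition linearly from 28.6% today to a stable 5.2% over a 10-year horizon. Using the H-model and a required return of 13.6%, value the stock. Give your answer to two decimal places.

H-model: P₀ = D₀[(1+g_L) + H(g_S−g_L)]/(r−g_L), with H = 10/2 = 5.
P₀ = 5.21 × [(1+0.052) + 5×(0.286−0.052)] / (0.136−0.052)
   = 5.21 × 2.2220 / 0.084 = 137.8169

£137.82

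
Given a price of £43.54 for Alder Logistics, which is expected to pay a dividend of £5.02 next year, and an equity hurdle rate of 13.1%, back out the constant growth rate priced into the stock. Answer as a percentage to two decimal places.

1.57%

From P₀ = D₁/(r − g), the implied growth is g = r − D₁/P₀.
g = 0.131 − 5.02/43.54 = 0.131 − 0.11530 = 0.01570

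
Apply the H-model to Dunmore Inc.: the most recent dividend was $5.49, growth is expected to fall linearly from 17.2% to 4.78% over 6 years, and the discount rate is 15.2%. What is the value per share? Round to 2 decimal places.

$74.84

H-model: P₀ = D₀[(1+g_L) + H(g_S−g_L)]/(r−g_L), with H = 6/2 = 3.
P₀ = 5.49 × [(1+0.0478) + 3×(0.172−0.0478)] / (0.152−0.0478)
   = 5.49 × 1.4204 / 0.1042 = 74.8368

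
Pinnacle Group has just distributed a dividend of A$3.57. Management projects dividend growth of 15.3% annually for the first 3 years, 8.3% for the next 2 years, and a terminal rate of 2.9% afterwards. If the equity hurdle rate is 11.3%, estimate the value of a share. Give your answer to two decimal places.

Three-stage DDM. Project D₁…D_5; terminal Gordon value at t=5 with g = 0.029; discount at r = 0.113.
D_1 = 4.1162
D_2 = 4.7460
D_3 = 5.4721
D_4 = 5.9263
D_5 = 6.4182
TV_5 = 6.6043/(0.113−0.029) = 78.6229
P₀ = Σ Dₜ/(1+r)ᵗ + TV_5/(1+r)^5 = 65.1516

A$65.15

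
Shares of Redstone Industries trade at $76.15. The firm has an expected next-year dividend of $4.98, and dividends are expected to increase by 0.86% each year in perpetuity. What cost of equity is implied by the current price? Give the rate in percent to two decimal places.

7.40%

Rearranging the constant-growth DDM: r = D₁/P₀ + g.
r = 4.9800 / 76.15 + 0.0086 = 0.06540 + 0.0086 = 0.07400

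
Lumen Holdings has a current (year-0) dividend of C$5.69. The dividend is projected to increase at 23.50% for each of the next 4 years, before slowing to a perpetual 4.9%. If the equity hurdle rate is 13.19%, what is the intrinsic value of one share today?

Two-stage DDM. Project D₁…D_4 at 0.235, terminal growth 0.049, discount at r = 0.1319.
D_1 = 7.0271
D_2 = 8.6785
D_3 = 10.7180
D_4 = 13.2367
Terminal value at t=4: TV = D_5/(r−g) = 13.8853/(0.1319−0.049) = 167.4947
P₀ = 7.0271/(1+0.1319)^1 + 8.6785/(1+0.1319)^2 + 10.7180/(1+0.1319)^3 + 13.2367/(1+0.1319)^4 + 167.4947/(1+0.1319)^4 = 130.4764

C$130.48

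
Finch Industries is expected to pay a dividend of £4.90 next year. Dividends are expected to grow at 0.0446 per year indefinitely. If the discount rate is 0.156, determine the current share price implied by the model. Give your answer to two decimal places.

Gordon growth model: P₀ = D₁/(r − g), with D₁ = 4.90 given directly.
P₀ = 4.9000 / (0.156 − 0.0446) = 4.9000 / 0.1114 = 43.9856

£43.99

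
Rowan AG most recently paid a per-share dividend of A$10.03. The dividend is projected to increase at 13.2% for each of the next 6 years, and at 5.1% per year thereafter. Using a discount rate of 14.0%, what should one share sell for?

Two-stage DDM. Project D₁…D_6 at 0.132, terminal growth 0.051, discount at r = 0.14.
D_1 = 11.3540
D_2 = 12.8527
D_3 = 14.5492
D_4 = 16.4697
D_5 = 18.6437
D_6 = 21.1047
Terminal value at t=6: TV = D_7/(r−g) = 22.1811/(0.14−0.051) = 249.2253
P₀ = 11.3540/(1+0.14)^1 + 12.8527/(1+0.14)^2 + 14.5492/(1+0.14)^3 + 16.4697/(1+0.14)^4 + 18.6437/(1+0.14)^5 + 21.1047/(1+0.14)^6 + 249.2253/(1+0.14)^6 = 172.2628

A$172.26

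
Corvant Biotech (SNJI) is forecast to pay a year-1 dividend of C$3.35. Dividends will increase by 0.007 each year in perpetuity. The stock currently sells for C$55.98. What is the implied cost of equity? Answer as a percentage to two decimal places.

6.68%

Rearranging the constant-growth DDM: r = D₁/P₀ + g.
r = 3.3500 / 55.98 + 0.007 = 0.05984 + 0.007 = 0.06684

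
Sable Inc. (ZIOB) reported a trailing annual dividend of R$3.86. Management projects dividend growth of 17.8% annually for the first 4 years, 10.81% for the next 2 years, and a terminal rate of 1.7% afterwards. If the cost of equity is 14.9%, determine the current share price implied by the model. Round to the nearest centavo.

R$55.08

Three-stage DDM. Project D₁…D_6; terminal Gordon value at t=6 with g = 0.017; discount at r = 0.149.
D_1 = 4.5471
D_2 = 5.3565
D_3 = 6.3099
D_4 = 7.4331
D_5 = 8.2366
D_6 = 9.1270
TV_6 = 9.2821/(0.149−0.017) = 70.3191
P₀ = Σ Dₜ/(1+r)ᵗ + TV_6/(1+r)^6 = 55.0785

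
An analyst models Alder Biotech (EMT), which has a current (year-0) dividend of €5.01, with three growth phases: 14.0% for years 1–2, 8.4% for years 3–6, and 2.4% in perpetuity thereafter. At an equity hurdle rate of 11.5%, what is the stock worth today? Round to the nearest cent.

Three-stage DDM. Project D₁…D_6; terminal Gordon value at t=6 with g = 0.024; discount at r = 0.115.
D_1 = 5.7114
D_2 = 6.5110
D_3 = 7.0579
D_4 = 7.6508
D_5 = 8.2935
D_6 = 8.9901
TV_6 = 9.2059/(0.115−0.024) = 101.1633
P₀ = Σ Dₜ/(1+r)ᵗ + TV_6/(1+r)^6 = 82.5391

€82.54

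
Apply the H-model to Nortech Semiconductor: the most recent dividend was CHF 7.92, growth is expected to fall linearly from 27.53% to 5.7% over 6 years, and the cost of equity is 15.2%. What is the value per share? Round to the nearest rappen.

H-model: P₀ = D₀[(1+g_L) + H(g_S−g_L)]/(r−g_L), with H = 6/2 = 3.
P₀ = 7.92 × [(1+0.057) + 3×(0.2753−0.057)] / (0.152−0.057)
   = 7.92 × 1.7119 / 0.095 = 142.7184

CHF 142.72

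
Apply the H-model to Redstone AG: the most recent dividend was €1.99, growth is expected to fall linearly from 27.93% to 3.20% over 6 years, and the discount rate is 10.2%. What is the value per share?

€50.43

H-model: P₀ = D₀[(1+g_L) + H(g_S−g_L)]/(r−g_L), with H = 6/2 = 3.
P₀ = 1.99 × [(1+0.032) + 3×(0.2793−0.032)] / (0.102−0.032)
   = 1.99 × 1.7739 / 0.07 = 50.4294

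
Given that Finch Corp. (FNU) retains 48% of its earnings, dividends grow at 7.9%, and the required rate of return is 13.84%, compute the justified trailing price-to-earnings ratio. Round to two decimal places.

9.45

Payout ratio b = 1 − 0.48 = 0.52.
Justified trailing P/E = b(1+g)/(r−g) = 0.52×(1+0.079)/(0.1384−0.079) = 9.4458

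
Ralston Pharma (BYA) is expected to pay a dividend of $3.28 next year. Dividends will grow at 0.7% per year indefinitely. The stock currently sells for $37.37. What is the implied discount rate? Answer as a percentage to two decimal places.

9.48%

Rearranging the constant-growth DDM: r = D₁/P₀ + g.
r = 3.2800 / 37.37 + 0.007 = 0.08777 + 0.007 = 0.09477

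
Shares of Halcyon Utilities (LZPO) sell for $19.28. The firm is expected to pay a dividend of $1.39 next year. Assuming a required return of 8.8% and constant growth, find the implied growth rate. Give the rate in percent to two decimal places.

From P₀ = D₁/(r − g), the implied growth is g = r − D₁/P₀.
g = 0.088 − 1.39/19.28 = 0.088 − 0.07210 = 0.01590

1.59%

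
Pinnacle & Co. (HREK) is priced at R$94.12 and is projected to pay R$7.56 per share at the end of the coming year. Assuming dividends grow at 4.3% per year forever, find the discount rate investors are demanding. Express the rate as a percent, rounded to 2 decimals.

Rearranging the constant-growth DDM: r = D₁/P₀ + g.
r = 7.5600 / 94.12 + 0.043 = 0.08032 + 0.043 = 0.12332

12.33%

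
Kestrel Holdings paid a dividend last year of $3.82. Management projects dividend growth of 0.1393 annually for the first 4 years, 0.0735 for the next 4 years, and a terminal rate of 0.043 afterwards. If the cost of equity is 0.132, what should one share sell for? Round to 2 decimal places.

$66.43

Three-stage DDM. Project D₁…D_8; terminal Gordon value at t=8 with g = 0.043; discount at r = 0.132.
D_1 = 4.3521
D_2 = 4.9584
D_3 = 5.6491
D_4 = 6.4360
D_5 = 6.9090
D_6 = 7.4169
D_7 = 7.9620
D_8 = 8.5472
TV_8 = 8.9147/(0.132−0.043) = 100.1655
P₀ = Σ Dₜ/(1+r)ᵗ + TV_8/(1+r)^8 = 66.4314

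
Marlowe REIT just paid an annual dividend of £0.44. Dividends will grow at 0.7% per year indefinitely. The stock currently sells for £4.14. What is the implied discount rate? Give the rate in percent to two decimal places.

Rearranging the constant-growth DDM: r = D₁/P₀ + g.
D₁ = 0.44 × (1 + 0.007) = 0.4431.
r = 0.4431 / 4.14 + 0.007 = 0.10702 + 0.007 = 0.11402

11.40%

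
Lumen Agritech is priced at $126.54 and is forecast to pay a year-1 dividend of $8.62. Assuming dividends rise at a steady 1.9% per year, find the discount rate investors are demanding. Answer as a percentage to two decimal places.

8.71%

Rearranging the constant-growth DDM: r = D₁/P₀ + g.
r = 8.6200 / 126.54 + 0.019 = 0.06812 + 0.019 = 0.08712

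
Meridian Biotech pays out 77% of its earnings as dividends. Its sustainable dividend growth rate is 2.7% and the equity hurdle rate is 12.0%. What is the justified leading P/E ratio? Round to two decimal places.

Justified leading P/E = b/(r−g) = 0.77/(0.12−0.027) = 8.2796

8.28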